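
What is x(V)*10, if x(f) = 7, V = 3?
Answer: 70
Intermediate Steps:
x(V)*10 = 7*10 = 70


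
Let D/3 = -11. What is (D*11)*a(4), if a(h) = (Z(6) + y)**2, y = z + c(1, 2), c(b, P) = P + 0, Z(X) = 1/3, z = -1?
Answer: -1936/3 ≈ -645.33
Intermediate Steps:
D = -33 (D = 3*(-11) = -33)
Z(X) = 1/3
c(b, P) = P
y = 1 (y = -1 + 2 = 1)
a(h) = 16/9 (a(h) = (1/3 + 1)**2 = (4/3)**2 = 16/9)
(D*11)*a(4) = -33*11*(16/9) = -363*16/9 = -1936/3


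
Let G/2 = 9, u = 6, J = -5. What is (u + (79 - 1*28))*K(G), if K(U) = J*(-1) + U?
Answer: 1311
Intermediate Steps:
G = 18 (G = 2*9 = 18)
K(U) = 5 + U (K(U) = -5*(-1) + U = 5 + U)
(u + (79 - 1*28))*K(G) = (6 + (79 - 1*28))*(5 + 18) = (6 + (79 - 28))*23 = (6 + 51)*23 = 57*23 = 1311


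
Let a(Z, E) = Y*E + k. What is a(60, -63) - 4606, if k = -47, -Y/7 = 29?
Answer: 8136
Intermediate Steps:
Y = -203 (Y = -7*29 = -203)
a(Z, E) = -47 - 203*E (a(Z, E) = -203*E - 47 = -47 - 203*E)
a(60, -63) - 4606 = (-47 - 203*(-63)) - 4606 = (-47 + 12789) - 4606 = 12742 - 4606 = 8136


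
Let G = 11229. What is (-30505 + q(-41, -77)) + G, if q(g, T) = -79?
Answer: -19355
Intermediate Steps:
(-30505 + q(-41, -77)) + G = (-30505 - 79) + 11229 = -30584 + 11229 = -19355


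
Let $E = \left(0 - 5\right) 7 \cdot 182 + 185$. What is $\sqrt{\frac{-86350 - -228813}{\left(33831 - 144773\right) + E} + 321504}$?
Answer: $\frac{\sqrt{4410611211146215}}{117127} \approx 567.01$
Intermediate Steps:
$E = -6185$ ($E = \left(-5\right) 7 \cdot 182 + 185 = \left(-35\right) 182 + 185 = -6370 + 185 = -6185$)
$\sqrt{\frac{-86350 - -228813}{\left(33831 - 144773\right) + E} + 321504} = \sqrt{\frac{-86350 - -228813}{\left(33831 - 144773\right) - 6185} + 321504} = \sqrt{\frac{-86350 + 228813}{-110942 - 6185} + 321504} = \sqrt{\frac{142463}{-117127} + 321504} = \sqrt{142463 \left(- \frac{1}{117127}\right) + 321504} = \sqrt{- \frac{142463}{117127} + 321504} = \sqrt{\frac{37656656545}{117127}} = \frac{\sqrt{4410611211146215}}{117127}$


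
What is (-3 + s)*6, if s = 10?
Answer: 42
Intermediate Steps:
(-3 + s)*6 = (-3 + 10)*6 = 7*6 = 42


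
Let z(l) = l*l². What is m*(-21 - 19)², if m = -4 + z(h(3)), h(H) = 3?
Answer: 36800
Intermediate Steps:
z(l) = l³
m = 23 (m = -4 + 3³ = -4 + 27 = 23)
m*(-21 - 19)² = 23*(-21 - 19)² = 23*(-40)² = 23*1600 = 36800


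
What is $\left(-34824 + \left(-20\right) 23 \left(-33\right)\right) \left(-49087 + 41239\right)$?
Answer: $154166112$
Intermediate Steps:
$\left(-34824 + \left(-20\right) 23 \left(-33\right)\right) \left(-49087 + 41239\right) = \left(-34824 - -15180\right) \left(-7848\right) = \left(-34824 + 15180\right) \left(-7848\right) = \left(-19644\right) \left(-7848\right) = 154166112$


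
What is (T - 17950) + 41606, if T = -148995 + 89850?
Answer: -35489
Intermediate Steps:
T = -59145
(T - 17950) + 41606 = (-59145 - 17950) + 41606 = -77095 + 41606 = -35489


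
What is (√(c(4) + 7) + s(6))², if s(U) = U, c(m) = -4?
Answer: (6 + √3)² ≈ 59.785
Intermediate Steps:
(√(c(4) + 7) + s(6))² = (√(-4 + 7) + 6)² = (√3 + 6)² = (6 + √3)²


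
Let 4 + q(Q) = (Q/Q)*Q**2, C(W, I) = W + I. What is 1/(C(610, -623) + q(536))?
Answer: 1/287279 ≈ 3.4809e-6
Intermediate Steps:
C(W, I) = I + W
q(Q) = -4 + Q**2 (q(Q) = -4 + (Q/Q)*Q**2 = -4 + 1*Q**2 = -4 + Q**2)
1/(C(610, -623) + q(536)) = 1/((-623 + 610) + (-4 + 536**2)) = 1/(-13 + (-4 + 287296)) = 1/(-13 + 287292) = 1/287279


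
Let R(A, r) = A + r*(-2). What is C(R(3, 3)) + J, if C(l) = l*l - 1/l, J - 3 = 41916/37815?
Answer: 508301/37815 ≈ 13.442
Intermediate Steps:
R(A, r) = A - 2*r
J = 51787/12605 (J = 3 + 41916/37815 = 3 + 41916*(1/37815) = 3 + 13972/12605 = 51787/12605 ≈ 4.1085)
C(l) = l² - 1/l
C(R(3, 3)) + J = (-1 + (3 - 2*3)³)/(3 - 2*3) + 51787/12605 = (-1 + (3 - 6)³)/(3 - 6) + 51787/12605 = (-1 + (-3)³)/(-3) + 51787/12605 = -(-1 - 27)/3 + 51787/12605 = -⅓*(-28) + 51787/12605 = 28/3 + 51787/12605 = 508301/37815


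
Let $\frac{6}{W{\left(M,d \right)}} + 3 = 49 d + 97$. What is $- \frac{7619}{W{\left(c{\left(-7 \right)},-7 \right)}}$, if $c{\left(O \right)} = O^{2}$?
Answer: $\frac{632377}{2} \approx 3.1619 \cdot 10^{5}$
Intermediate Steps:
$W{\left(M,d \right)} = \frac{6}{94 + 49 d}$ ($W{\left(M,d \right)} = \frac{6}{-3 + \left(49 d + 97\right)} = \frac{6}{-3 + \left(97 + 49 d\right)} = \frac{6}{94 + 49 d}$)
$- \frac{7619}{W{\left(c{\left(-7 \right)},-7 \right)}} = - \frac{7619}{6 \frac{1}{94 + 49 \left(-7\right)}} = - \frac{7619}{6 \frac{1}{94 - 343}} = - \frac{7619}{6 \frac{1}{-249}} = - \frac{7619}{6 \left(- \frac{1}{249}\right)} = - \frac{7619}{- \frac{2}{83}} = \left(-7619\right) \left(- \frac{83}{2}\right) = \frac{632377}{2}$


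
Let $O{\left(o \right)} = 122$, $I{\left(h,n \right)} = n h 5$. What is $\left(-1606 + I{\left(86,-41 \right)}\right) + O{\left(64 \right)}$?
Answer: $-19114$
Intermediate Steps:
$I{\left(h,n \right)} = 5 h n$ ($I{\left(h,n \right)} = h n 5 = 5 h n$)
$\left(-1606 + I{\left(86,-41 \right)}\right) + O{\left(64 \right)} = \left(-1606 + 5 \cdot 86 \left(-41\right)\right) + 122 = \left(-1606 - 17630\right) + 122 = -19236 + 122 = -19114$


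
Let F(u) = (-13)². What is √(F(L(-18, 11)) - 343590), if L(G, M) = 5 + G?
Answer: I*√343421 ≈ 586.02*I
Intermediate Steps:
F(u) = 169
√(F(L(-18, 11)) - 343590) = √(169 - 343590) = √(-343421) = I*√343421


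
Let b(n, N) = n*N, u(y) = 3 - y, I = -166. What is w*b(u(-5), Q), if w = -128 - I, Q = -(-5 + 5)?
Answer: 0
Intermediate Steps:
Q = 0 (Q = -1*0 = 0)
b(n, N) = N*n
w = 38 (w = -128 - 1*(-166) = -128 + 166 = 38)
w*b(u(-5), Q) = 38*(0*(3 - 1*(-5))) = 38*(0*(3 + 5)) = 38*(0*8) = 38*0 = 0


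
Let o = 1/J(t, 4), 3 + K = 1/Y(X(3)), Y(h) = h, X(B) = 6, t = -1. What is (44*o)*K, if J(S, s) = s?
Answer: -187/6 ≈ -31.167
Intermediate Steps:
K = -17/6 (K = -3 + 1/6 = -17/6 ≈ -2.8333)
o = 1/4 ≈ 0.25000
(44*o)*K = (44*(1/4))*(-17/6) = 11*(-17/6) = -187/6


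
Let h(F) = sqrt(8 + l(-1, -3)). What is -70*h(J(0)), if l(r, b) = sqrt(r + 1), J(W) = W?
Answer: -140*sqrt(2) ≈ -197.99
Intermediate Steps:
l(r, b) = sqrt(1 + r)
h(F) = 2*sqrt(2) (h(F) = sqrt(8 + sqrt(1 - 1)) = sqrt(8 + sqrt(0)) = sqrt(8 + 0) = sqrt(8) = 2*sqrt(2))
-70*h(J(0)) = -140*sqrt(2)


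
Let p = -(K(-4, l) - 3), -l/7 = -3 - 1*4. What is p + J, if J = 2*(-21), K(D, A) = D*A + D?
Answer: 161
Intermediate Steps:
l = 49 (l = -7*(-3 - 1*4) = -7*(-3 - 4) = -7*(-7) = 49)
K(D, A) = D + A*D (K(D, A) = A*D + D = D + A*D)
J = -42
p = 203 (p = -(-4*(1 + 49) - 3) = -(-4*50 - 3) = -(-200 - 3) = -1*(-203) = 203)
p + J = 203 - 42 = 161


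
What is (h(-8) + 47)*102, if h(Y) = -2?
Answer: 4590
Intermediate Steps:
(h(-8) + 47)*102 = (-2 + 47)*102 = 45*102 = 4590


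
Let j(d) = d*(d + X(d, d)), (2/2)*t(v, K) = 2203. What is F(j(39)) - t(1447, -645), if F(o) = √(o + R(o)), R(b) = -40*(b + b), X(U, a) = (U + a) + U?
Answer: -2203 + 78*I*√79 ≈ -2203.0 + 693.28*I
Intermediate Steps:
X(U, a) = a + 2*U
R(b) = -80*b
t(v, K) = 2203
j(d) = 4*d² (j(d) = d*(d + (d + 2*d)) = d*(d + 3*d) = d*(4*d) = 4*d²)
F(o) = √79*√(-o) (F(o) = √(o - 80*o) = √(-79*o) = √79*√(-o))
F(j(39)) - t(1447, -645) = √79*√(-4*39²) - 1*2203 = √79*√(-4*1521) - 2203 = √79*√(-1*6084) - 2203 = √79*√(-6084) - 2203 = √79*(78*I) - 2203 = 78*I*√79 - 2203 = -2203 + 78*I*√79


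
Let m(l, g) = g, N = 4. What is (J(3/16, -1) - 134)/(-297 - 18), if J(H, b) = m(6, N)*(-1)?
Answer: 46/105 ≈ 0.43810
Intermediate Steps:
J(H, b) = -4 (J(H, b) = 4*(-1) = -4)
(J(3/16, -1) - 134)/(-297 - 18) = (-4 - 134)/(-297 - 18) = -138/(-315) = -138*(-1/315) = 46/105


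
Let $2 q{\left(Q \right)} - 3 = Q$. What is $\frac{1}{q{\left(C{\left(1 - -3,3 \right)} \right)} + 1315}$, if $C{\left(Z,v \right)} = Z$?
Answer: $\frac{2}{2637} \approx 0.00075844$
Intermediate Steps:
$q{\left(Q \right)} = \frac{3}{2} + \frac{Q}{2}$
$\frac{1}{q{\left(C{\left(1 - -3,3 \right)} \right)} + 1315} = \frac{1}{\left(\frac{3}{2} + \frac{1 - -3}{2}\right) + 1315} = \frac{1}{\left(\frac{3}{2} + \frac{1 + 3}{2}\right) + 1315} = \frac{1}{\left(\frac{3}{2} + \frac{1}{2} \cdot 4\right) + 1315} = \frac{1}{\left(\frac{3}{2} + 2\right) + 1315} = \frac{1}{\frac{7}{2} + 1315} = \frac{1}{\frac{2637}{2}} = \frac{2}{2637}$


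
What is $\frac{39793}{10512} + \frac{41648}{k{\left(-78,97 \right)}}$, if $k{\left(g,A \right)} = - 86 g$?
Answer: $\frac{58727935}{5876208} \approx 9.9942$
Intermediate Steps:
$\frac{39793}{10512} + \frac{41648}{k{\left(-78,97 \right)}} = \frac{39793}{10512} + \frac{41648}{\left(-86\right) \left(-78\right)} = 39793 \cdot \frac{1}{10512} + \frac{41648}{6708} = \frac{39793}{10512} + 41648 \cdot \frac{1}{6708} = \frac{39793}{10512} + \frac{10412}{1677} = \frac{58727935}{5876208}$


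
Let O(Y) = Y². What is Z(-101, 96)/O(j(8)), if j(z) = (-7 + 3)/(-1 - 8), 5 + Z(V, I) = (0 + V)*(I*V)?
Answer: 79322571/16 ≈ 4.9577e+6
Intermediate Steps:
Z(V, I) = -5 + I*V² (Z(V, I) = -5 + (0 + V)*(I*V) = -5 + V*(I*V) = -5 + I*V²)
j(z) = 4/9 (j(z) = -4/(-9) = -4*(-⅑) = 4/9)
Z(-101, 96)/O(j(8)) = (-5 + 96*(-101)²)/((4/9)²) = (-5 + 96*10201)/(16/81) = (-5 + 979296)*(81/16) = 979291*(81/16) = 79322571/16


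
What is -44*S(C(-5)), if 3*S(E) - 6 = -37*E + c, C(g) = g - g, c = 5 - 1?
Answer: -440/3 ≈ -146.67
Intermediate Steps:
c = 4
C(g) = 0
S(E) = 10/3 - 37*E/3 (S(E) = 2 + (-37*E + 4)/3 = 2 + (4 - 37*E)/3 = 2 + (4/3 - 37*E/3) = 10/3 - 37*E/3)
-44*S(C(-5)) = -44*(10/3 - 37/3*0) = -44*(10/3 + 0) = -44*10/3 = -440/3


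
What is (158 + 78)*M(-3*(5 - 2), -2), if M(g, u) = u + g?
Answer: -2596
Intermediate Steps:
M(g, u) = g + u
(158 + 78)*M(-3*(5 - 2), -2) = (158 + 78)*(-3*(5 - 2) - 2) = 236*(-3*3 - 2) = 236*(-9 - 2) = 236*(-11) = -2596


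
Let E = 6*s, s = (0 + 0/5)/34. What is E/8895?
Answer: 0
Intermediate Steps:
s = 0 (s = (0 + (⅕)*0)*(1/34) = (0 + 0)*(1/34) = 0*(1/34) = 0)
E = 0 (E = 6*0 = 0)
E/8895 = 0/8895 = 0*(1/8895) = 0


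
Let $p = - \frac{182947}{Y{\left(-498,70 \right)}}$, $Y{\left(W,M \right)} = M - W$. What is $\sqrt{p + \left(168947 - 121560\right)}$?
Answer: $\frac{\sqrt{3796067398}}{284} \approx 216.94$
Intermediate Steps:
$p = - \frac{182947}{568}$ ($p = - \frac{182947}{70 - -498} = - \frac{182947}{70 + 498} = - \frac{182947}{568} \approx -322.09$)
$\sqrt{p + \left(168947 - 121560\right)} = \sqrt{- \frac{182947}{568} + \left(168947 - 121560\right)} = \sqrt{- \frac{182947}{568} + 47387} = \sqrt{\frac{26732869}{568}} = \frac{\sqrt{3796067398}}{284}$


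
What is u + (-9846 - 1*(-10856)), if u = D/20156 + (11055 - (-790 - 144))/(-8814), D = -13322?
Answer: 22384057931/22206873 ≈ 1008.0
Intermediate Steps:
u = -44883799/22206873 (u = -13322/20156 + (11055 - (-790 - 144))/(-8814) = -13322*1/20156 + (11055 - 1*(-934))*(-1/8814) = -6661/10078 + (11055 + 934)*(-1/8814) = -6661/10078 + 11989*(-1/8814) = -6661/10078 - 11989/8814 = -44883799/22206873 ≈ -2.0212)
u + (-9846 - 1*(-10856)) = -44883799/22206873 + (-9846 - 1*(-10856)) = -44883799/22206873 + (-9846 + 10856) = -44883799/22206873 + 1010 = 22384057931/22206873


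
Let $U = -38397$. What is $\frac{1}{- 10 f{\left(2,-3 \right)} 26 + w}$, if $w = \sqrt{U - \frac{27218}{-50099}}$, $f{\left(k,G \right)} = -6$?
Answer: $\frac{15630888}{24768910097} - \frac{i \sqrt{96371643034415}}{123844550485} \approx 0.00063107 - 7.9268 \cdot 10^{-5} i$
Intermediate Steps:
$w = \frac{i \sqrt{96371643034415}}{50099}$ ($w = \sqrt{-38397 - \frac{27218}{-50099}} = \sqrt{-38397 - - \frac{27218}{50099}} = \sqrt{-38397 + \frac{27218}{50099}} = \sqrt{- \frac{1923624085}{50099}} = \frac{i \sqrt{96371643034415}}{50099} \approx 195.95 i$)
$\frac{1}{- 10 f{\left(2,-3 \right)} 26 + w} = \frac{1}{\left(-10\right) \left(-6\right) 26 + \frac{i \sqrt{96371643034415}}{50099}} = \frac{1}{60 \cdot 26 + \frac{i \sqrt{96371643034415}}{50099}} = \frac{1}{1560 + \frac{i \sqrt{96371643034415}}{50099}}$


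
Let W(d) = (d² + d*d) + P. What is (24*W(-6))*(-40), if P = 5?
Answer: -73920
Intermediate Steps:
W(d) = 5 + 2*d² (W(d) = (d² + d*d) + 5 = (d² + d²) + 5 = 2*d² + 5 = 5 + 2*d²)
(24*W(-6))*(-40) = (24*(5 + 2*(-6)²))*(-40) = (24*(5 + 2*36))*(-40) = (24*(5 + 72))*(-40) = (24*77)*(-40) = 1848*(-40) = -73920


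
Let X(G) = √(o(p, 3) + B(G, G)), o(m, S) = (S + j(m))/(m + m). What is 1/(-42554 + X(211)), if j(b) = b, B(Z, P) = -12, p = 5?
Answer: -106385/4527107318 - I*√70/4527107318 ≈ -2.35e-5 - 1.8481e-9*I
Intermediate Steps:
o(m, S) = (S + m)/(2*m) (o(m, S) = (S + m)/(m + m) = (S + m)/((2*m)) = (S + m)*(1/(2*m)) = (S + m)/(2*m))
X(G) = 2*I*√70/5 (X(G) = √((½)*(3 + 5)/5 - 12) = √((½)*(⅕)*8 - 12) = √(⅘ - 12) = √(-56/5) = 2*I*√70/5)
1/(-42554 + X(211)) = 1/(-42554 + 2*I*√70/5)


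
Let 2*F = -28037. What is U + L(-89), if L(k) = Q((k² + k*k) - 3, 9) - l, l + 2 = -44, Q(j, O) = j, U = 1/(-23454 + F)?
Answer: 1190501323/74945 ≈ 15885.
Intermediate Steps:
F = -28037/2 (F = (½)*(-28037) = -28037/2 ≈ -14019.)
U = -2/74945 (U = 1/(-23454 - 28037/2) = 1/(-74945/2) = -2/74945 ≈ -2.6686e-5)
l = -46 (l = -2 - 44 = -46)
L(k) = 43 + 2*k² (L(k) = ((k² + k*k) - 3) - 1*(-46) = ((k² + k²) - 3) + 46 = (2*k² - 3) + 46 = (-3 + 2*k²) + 46 = 43 + 2*k²)
U + L(-89) = -2/74945 + (43 + 2*(-89)²) = -2/74945 + (43 + 2*7921) = -2/74945 + (43 + 15842) = -2/74945 + 15885 = 1190501323/74945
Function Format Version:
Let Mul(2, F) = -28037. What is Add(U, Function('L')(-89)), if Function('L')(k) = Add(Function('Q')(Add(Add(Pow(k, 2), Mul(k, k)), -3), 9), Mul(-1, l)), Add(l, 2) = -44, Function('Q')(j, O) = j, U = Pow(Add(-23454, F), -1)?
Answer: Rational(1190501323, 74945) ≈ 15885.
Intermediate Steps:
F = Rational(-28037, 2) (F = Mul(Rational(1, 2), -28037) = Rational(-28037, 2) ≈ -14019.)
U = Rational(-2, 74945) (U = Pow(Add(-23454, Rational(-28037, 2)), -1) = Pow(Rational(-74945, 2), -1) = Rational(-2, 74945) ≈ -2.6686e-5)
l = -46 (l = Add(-2, -44) = -46)
Function('L')(k) = Add(43, Mul(2, Pow(k, 2))) (Function('L')(k) = Add(Add(Add(Pow(k, 2), Mul(k, k)), -3), Mul(-1, -46)) = Add(Add(Add(Pow(k, 2), Pow(k, 2)), -3), 46) = Add(Add(Mul(2, Pow(k, 2)), -3), 46) = Add(Add(-3, Mul(2, Pow(k, 2))), 46) = Add(43, Mul(2, Pow(k, 2))))
Add(U, Function('L')(-89)) = Add(Rational(-2, 74945), Add(43, Mul(2, Pow(-89, 2)))) = Add(Rational(-2, 74945), Add(43, Mul(2, 7921))) = Add(Rational(-2, 74945), Add(43, 15842)) = Add(Rational(-2, 74945), 15885) = Rational(1190501323, 74945)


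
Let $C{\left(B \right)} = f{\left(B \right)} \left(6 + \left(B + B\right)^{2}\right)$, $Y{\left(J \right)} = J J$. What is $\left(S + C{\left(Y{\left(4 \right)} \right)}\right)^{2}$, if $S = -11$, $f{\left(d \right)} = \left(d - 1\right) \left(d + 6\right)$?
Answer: $115524532321$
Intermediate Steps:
$Y{\left(J \right)} = J^{2}$
$f{\left(d \right)} = \left(-1 + d\right) \left(6 + d\right)$
$C{\left(B \right)} = \left(6 + 4 B^{2}\right) \left(-6 + B^{2} + 5 B\right)$ ($C{\left(B \right)} = \left(-6 + B^{2} + 5 B\right) \left(6 + \left(B + B\right)^{2}\right) = \left(-6 + B^{2} + 5 B\right) \left(6 + \left(2 B\right)^{2}\right) = \left(-6 + B^{2} + 5 B\right) \left(6 + 4 B^{2}\right) = \left(6 + 4 B^{2}\right) \left(-6 + B^{2} + 5 B\right)$)
$\left(S + C{\left(Y{\left(4 \right)} \right)}\right)^{2} = \left(-11 + 2 \left(3 + 2 \left(4^{2}\right)^{2}\right) \left(-6 + \left(4^{2}\right)^{2} + 5 \cdot 4^{2}\right)\right)^{2} = \left(-11 + 2 \left(3 + 2 \cdot 16^{2}\right) \left(-6 + 16^{2} + 5 \cdot 16\right)\right)^{2} = \left(-11 + 2 \left(3 + 2 \cdot 256\right) \left(-6 + 256 + 80\right)\right)^{2} = \left(-11 + 2 \left(3 + 512\right) 330\right)^{2} = \left(-11 + 2 \cdot 515 \cdot 330\right)^{2} = \left(-11 + 339900\right)^{2} = 339889^{2} = 115524532321$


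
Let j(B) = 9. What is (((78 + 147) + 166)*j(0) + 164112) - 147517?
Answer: 20114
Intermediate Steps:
(((78 + 147) + 166)*j(0) + 164112) - 147517 = (((78 + 147) + 166)*9 + 164112) - 147517 = ((225 + 166)*9 + 164112) - 147517 = (391*9 + 164112) - 147517 = (3519 + 164112) - 147517 = 167631 - 147517 = 20114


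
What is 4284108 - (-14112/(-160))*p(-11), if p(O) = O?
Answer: 21425391/5 ≈ 4.2851e+6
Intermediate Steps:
4284108 - (-14112/(-160))*p(-11) = 4284108 - (-14112/(-160))*(-11) = 4284108 - (-14112*(-1)/160)*(-11) = 4284108 - (-98*(-9/10))*(-11) = 4284108 - 441*(-11)/5 = 4284108 - 1*(-4851/5) = 4284108 + 4851/5 = 21425391/5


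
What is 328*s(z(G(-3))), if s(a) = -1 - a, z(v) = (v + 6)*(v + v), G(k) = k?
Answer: 5576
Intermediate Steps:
z(v) = 2*v*(6 + v) (z(v) = (6 + v)*(2*v) = 2*v*(6 + v))
328*s(z(G(-3))) = 328*(-1 - 2*(-3)*(6 - 3)) = 328*(-1 - 2*(-3)*3) = 328*(-1 - 1*(-18)) = 328*(-1 + 18) = 328*17 = 5576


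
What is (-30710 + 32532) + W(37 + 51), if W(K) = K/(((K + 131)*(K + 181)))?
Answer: 107335930/58911 ≈ 1822.0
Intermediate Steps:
W(K) = K/((131 + K)*(181 + K)) (W(K) = K/(((131 + K)*(181 + K))) = K*(1/((131 + K)*(181 + K))) = K/((131 + K)*(181 + K)))
(-30710 + 32532) + W(37 + 51) = (-30710 + 32532) + (37 + 51)/(23711 + (37 + 51)² + 312*(37 + 51)) = 1822 + 88/(23711 + 88² + 312*88) = 1822 + 88/(23711 + 7744 + 27456) = 1822 + 88/58911 = 107335930/58911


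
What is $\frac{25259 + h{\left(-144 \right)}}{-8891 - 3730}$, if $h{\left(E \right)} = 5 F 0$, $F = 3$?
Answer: $- \frac{25259}{12621} \approx -2.0013$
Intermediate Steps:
$h{\left(E \right)} = 0$ ($h{\left(E \right)} = 5 \cdot 3 \cdot 0 = 15 \cdot 0 = 0$)
$\frac{25259 + h{\left(-144 \right)}}{-8891 - 3730} = \frac{25259 + 0}{-8891 - 3730} = \frac{25259}{-12621} = 25259 \left(- \frac{1}{12621}\right) = - \frac{25259}{12621}$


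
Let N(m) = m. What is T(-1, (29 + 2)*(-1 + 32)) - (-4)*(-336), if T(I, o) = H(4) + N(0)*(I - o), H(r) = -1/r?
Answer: -5377/4 ≈ -1344.3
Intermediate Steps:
T(I, o) = -1/4 (T(I, o) = -1/4 + 0*(I - o) = -1*1/4 + 0 = -1/4 + 0 = -1/4)
T(-1, (29 + 2)*(-1 + 32)) - (-4)*(-336) = -1/4 - (-4)*(-336) = -1/4 - 1*1344 = -1/4 - 1344 = -5377/4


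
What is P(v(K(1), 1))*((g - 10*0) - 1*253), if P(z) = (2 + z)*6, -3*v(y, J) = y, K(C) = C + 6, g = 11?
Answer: 484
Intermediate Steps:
K(C) = 6 + C
v(y, J) = -y/3
P(z) = 12 + 6*z
P(v(K(1), 1))*((g - 10*0) - 1*253) = (12 + 6*(-(6 + 1)/3))*((11 - 10*0) - 1*253) = (12 + 6*(-⅓*7))*((11 + 0) - 253) = (12 + 6*(-7/3))*(11 - 253) = (12 - 14)*(-242) = -2*(-242) = 484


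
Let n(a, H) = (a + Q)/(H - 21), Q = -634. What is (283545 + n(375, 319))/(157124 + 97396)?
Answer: 84496151/75846960 ≈ 1.1140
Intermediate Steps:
n(a, H) = (-634 + a)/(-21 + H) (n(a, H) = (a - 634)/(H - 21) = (-634 + a)/(-21 + H))
(283545 + n(375, 319))/(157124 + 97396) = (283545 + (-634 + 375)/(-21 + 319))/(157124 + 97396) = (283545 - 259/298)/254520 = (283545 + (1/298)*(-259))*(1/254520) = (283545 - 259/298)*(1/254520) = (84496151/298)*(1/254520) = 84496151/75846960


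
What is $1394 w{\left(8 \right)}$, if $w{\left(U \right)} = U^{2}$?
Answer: $89216$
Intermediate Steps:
$1394 w{\left(8 \right)} = 1394 \cdot 8^{2} = 1394 \cdot 64 = 89216$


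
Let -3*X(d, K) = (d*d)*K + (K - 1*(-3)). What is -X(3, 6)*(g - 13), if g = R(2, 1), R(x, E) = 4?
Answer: -189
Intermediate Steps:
g = 4
X(d, K) = -1 - K/3 - K*d²/3 (X(d, K) = -((d*d)*K + (K - 1*(-3)))/3 = -(d²*K + (K + 3))/3 = -(K*d² + (3 + K))/3 = -(3 + K + K*d²)/3 = -1 - K/3 - K*d²/3)
-X(3, 6)*(g - 13) = -(-1 - ⅓*6 - ⅓*6*3²)*(4 - 13) = -(-1 - 2 - ⅓*6*9)*(-9) = -(-1 - 2 - 18)*(-9) = -(-21)*(-9) = -1*189 = -189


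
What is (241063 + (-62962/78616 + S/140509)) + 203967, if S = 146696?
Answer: 2457958895335699/5523127772 ≈ 4.4503e+5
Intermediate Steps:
(241063 + (-62962/78616 + S/140509)) + 203967 = (241063 + (-62962/78616 + 146696/140509)) + 203967 = (241063 + (-62962*1/78616 + 146696*(1/140509))) + 203967 = (241063 + (-31481/39308 + 146696/140509)) + 203967 = (241063 + 1342962539/5523127772) + 203967 = 1331423093064175/5523127772 + 203967 = 2457958895335699/5523127772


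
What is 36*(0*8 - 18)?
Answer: -648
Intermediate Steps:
36*(0*8 - 18) = 36*(0 - 18) = 36*(-18) = -648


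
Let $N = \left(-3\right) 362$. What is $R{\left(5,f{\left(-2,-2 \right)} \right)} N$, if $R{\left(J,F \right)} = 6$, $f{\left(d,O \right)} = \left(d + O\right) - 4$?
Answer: $-6516$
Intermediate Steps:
$f{\left(d,O \right)} = -4 + O + d$ ($f{\left(d,O \right)} = \left(O + d\right) - 4 = -4 + O + d$)
$N = -1086$
$R{\left(5,f{\left(-2,-2 \right)} \right)} N = 6 \left(-1086\right) = -6516$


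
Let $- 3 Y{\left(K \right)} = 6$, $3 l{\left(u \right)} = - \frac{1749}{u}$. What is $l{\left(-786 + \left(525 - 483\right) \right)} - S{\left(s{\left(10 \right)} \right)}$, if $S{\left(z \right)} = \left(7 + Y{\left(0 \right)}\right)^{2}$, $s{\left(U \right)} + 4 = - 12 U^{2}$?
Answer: $- \frac{18017}{744} \approx -24.216$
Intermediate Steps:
$s{\left(U \right)} = -4 - 12 U^{2}$
$l{\left(u \right)} = - \frac{583}{u}$ ($l{\left(u \right)} = \frac{\left(-1749\right) \frac{1}{u}}{3} = - \frac{583}{u}$)
$Y{\left(K \right)} = -2$ ($Y{\left(K \right)} = \left(- \frac{1}{3}\right) 6 = -2$)
$S{\left(z \right)} = 25$ ($S{\left(z \right)} = \left(7 - 2\right)^{2} = 5^{2} = 25$)
$l{\left(-786 + \left(525 - 483\right) \right)} - S{\left(s{\left(10 \right)} \right)} = - \frac{583}{-786 + \left(525 - 483\right)} - 25 = - \frac{583}{-786 + 42} - 25 = - \frac{583}{-744} - 25 = \left(-583\right) \left(- \frac{1}{744}\right) - 25 = \frac{583}{744} - 25 = - \frac{18017}{744}$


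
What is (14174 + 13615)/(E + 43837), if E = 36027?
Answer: 27789/79864 ≈ 0.34795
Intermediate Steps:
(14174 + 13615)/(E + 43837) = (14174 + 13615)/(36027 + 43837) = 27789/79864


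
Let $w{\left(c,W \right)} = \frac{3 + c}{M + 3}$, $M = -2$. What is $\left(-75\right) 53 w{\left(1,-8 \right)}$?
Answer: $-15900$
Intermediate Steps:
$w{\left(c,W \right)} = 3 + c$ ($w{\left(c,W \right)} = \frac{3 + c}{-2 + 3} = \frac{3 + c}{1} = \left(3 + c\right) 1 = 3 + c$)
$\left(-75\right) 53 w{\left(1,-8 \right)} = \left(-75\right) 53 \left(3 + 1\right) = \left(-3975\right) 4 = -15900$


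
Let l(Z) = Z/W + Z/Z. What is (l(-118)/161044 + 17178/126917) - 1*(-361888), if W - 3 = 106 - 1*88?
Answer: 22190135103037861/61317664044 ≈ 3.6189e+5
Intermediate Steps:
W = 21 (W = 3 + (106 - 1*88) = 3 + (106 - 88) = 3 + 18 = 21)
l(Z) = 1 + Z/21 (l(Z) = Z/21 + Z/Z = Z*(1/21) + 1 = Z/21 + 1 = 1 + Z/21)
(l(-118)/161044 + 17178/126917) - 1*(-361888) = ((1 + (1/21)*(-118))/161044 + 17178/126917) - 1*(-361888) = ((1 - 118/21)*(1/161044) + 17178*(1/126917)) + 361888 = (-97/21*1/161044 + 2454/18131) + 361888 = (-97/3381924 + 2454/18131) + 361888 = 8297482789/61317664044 + 361888 = 22190135103037861/61317664044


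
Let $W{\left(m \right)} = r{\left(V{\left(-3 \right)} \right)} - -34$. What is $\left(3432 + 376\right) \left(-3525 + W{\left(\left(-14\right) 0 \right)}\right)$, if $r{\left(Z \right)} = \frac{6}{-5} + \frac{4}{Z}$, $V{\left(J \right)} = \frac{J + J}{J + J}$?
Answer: $- \frac{66415328}{5} \approx -1.3283 \cdot 10^{7}$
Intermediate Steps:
$V{\left(J \right)} = 1$ ($V{\left(J \right)} = \frac{2 J}{2 J} = 2 J \frac{1}{2 J} = 1$)
$r{\left(Z \right)} = - \frac{6}{5} + \frac{4}{Z}$ ($r{\left(Z \right)} = 6 \left(- \frac{1}{5}\right) + \frac{4}{Z} = - \frac{6}{5} + \frac{4}{Z}$)
$W{\left(m \right)} = \frac{184}{5}$ ($W{\left(m \right)} = \left(- \frac{6}{5} + \frac{4}{1}\right) - -34 = \left(- \frac{6}{5} + 4 \cdot 1\right) + 34 = \left(- \frac{6}{5} + 4\right) + 34 = \frac{14}{5} + 34 = \frac{184}{5}$)
$\left(3432 + 376\right) \left(-3525 + W{\left(\left(-14\right) 0 \right)}\right) = \left(3432 + 376\right) \left(-3525 + \frac{184}{5}\right) = 3808 \left(- \frac{17441}{5}\right) = - \frac{66415328}{5}$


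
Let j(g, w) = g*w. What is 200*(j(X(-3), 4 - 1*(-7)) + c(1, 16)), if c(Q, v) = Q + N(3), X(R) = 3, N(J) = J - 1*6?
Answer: 6200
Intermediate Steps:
N(J) = -6 + J (N(J) = J - 6 = -6 + J)
c(Q, v) = -3 + Q (c(Q, v) = Q + (-6 + 3) = Q - 3 = -3 + Q)
200*(j(X(-3), 4 - 1*(-7)) + c(1, 16)) = 200*(3*(4 - 1*(-7)) + (-3 + 1)) = 200*(3*(4 + 7) - 2) = 200*(3*11 - 2) = 200*(33 - 2) = 200*31 = 6200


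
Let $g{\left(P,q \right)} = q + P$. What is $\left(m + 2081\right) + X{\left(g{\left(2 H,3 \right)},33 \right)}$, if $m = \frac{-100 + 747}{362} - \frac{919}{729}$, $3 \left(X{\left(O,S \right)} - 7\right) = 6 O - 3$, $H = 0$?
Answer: $\frac{552477499}{263898} \approx 2093.5$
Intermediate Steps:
$g{\left(P,q \right)} = P + q$
$X{\left(O,S \right)} = 6 + 2 O$ ($X{\left(O,S \right)} = 7 + \frac{6 O - 3}{3} = 7 + \frac{-3 + 6 O}{3} = 7 + \left(-1 + 2 O\right) = 6 + 2 O$)
$m = \frac{138985}{263898}$ ($m = 647 \cdot \frac{1}{362} - \frac{919}{729} = \frac{647}{362} - \frac{919}{729} = \frac{138985}{263898} \approx 0.52666$)
$\left(m + 2081\right) + X{\left(g{\left(2 H,3 \right)},33 \right)} = \left(\frac{138985}{263898} + 2081\right) + \left(6 + 2 \left(2 \cdot 0 + 3\right)\right) = \frac{549310723}{263898} + \left(6 + 2 \left(0 + 3\right)\right) = \frac{549310723}{263898} + \left(6 + 2 \cdot 3\right) = \frac{549310723}{263898} + \left(6 + 6\right) = \frac{549310723}{263898} + 12 = \frac{552477499}{263898}$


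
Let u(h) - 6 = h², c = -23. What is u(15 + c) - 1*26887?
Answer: -26817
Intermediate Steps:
u(h) = 6 + h²
u(15 + c) - 1*26887 = (6 + (15 - 23)²) - 1*26887 = (6 + (-8)²) - 26887 = (6 + 64) - 26887 = 70 - 26887 = -26817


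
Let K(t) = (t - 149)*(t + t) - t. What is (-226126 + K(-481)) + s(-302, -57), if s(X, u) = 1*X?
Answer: 380113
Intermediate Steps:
s(X, u) = X
K(t) = -t + 2*t*(-149 + t) (K(t) = (-149 + t)*(2*t) - t = 2*t*(-149 + t) - t = -t + 2*t*(-149 + t))
(-226126 + K(-481)) + s(-302, -57) = (-226126 - 481*(-299 + 2*(-481))) - 302 = (-226126 - 481*(-299 - 962)) - 302 = (-226126 - 481*(-1261)) - 302 = (-226126 + 606541) - 302 = 380415 - 302 = 380113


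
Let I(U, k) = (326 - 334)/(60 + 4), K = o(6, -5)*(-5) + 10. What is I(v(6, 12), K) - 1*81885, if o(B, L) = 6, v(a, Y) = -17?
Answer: -655081/8 ≈ -81885.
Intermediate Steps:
K = -20 (K = 6*(-5) + 10 = -30 + 10 = -20)
I(U, k) = -⅛ (I(U, k) = -8/64 = -8*1/64 = -⅛)
I(v(6, 12), K) - 1*81885 = -⅛ - 1*81885 = -⅛ - 81885 = -655081/8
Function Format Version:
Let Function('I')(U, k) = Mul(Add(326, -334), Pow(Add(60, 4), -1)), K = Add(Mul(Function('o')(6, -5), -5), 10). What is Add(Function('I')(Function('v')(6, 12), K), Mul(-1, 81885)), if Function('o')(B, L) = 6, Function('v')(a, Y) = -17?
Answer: Rational(-655081, 8) ≈ -81885.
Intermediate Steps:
K = -20 (K = Add(Mul(6, -5), 10) = Add(-30, 10) = -20)
Function('I')(U, k) = Rational(-1, 8) (Function('I')(U, k) = Mul(-8, Pow(64, -1)) = Mul(-8, Rational(1, 64)) = Rational(-1, 8))
Add(Function('I')(Function('v')(6, 12), K), Mul(-1, 81885)) = Add(Rational(-1, 8), Mul(-1, 81885)) = Add(Rational(-1, 8), -81885) = Rational(-655081, 8)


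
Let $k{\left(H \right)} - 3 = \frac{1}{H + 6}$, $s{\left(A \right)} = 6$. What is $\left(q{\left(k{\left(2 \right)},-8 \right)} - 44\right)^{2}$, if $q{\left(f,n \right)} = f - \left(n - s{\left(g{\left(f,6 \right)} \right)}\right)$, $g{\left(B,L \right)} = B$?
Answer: $\frac{46225}{64} \approx 722.27$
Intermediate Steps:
$k{\left(H \right)} = 3 + \frac{1}{6 + H}$ ($k{\left(H \right)} = 3 + \frac{1}{H + 6} = 3 + \frac{1}{6 + H}$)
$q{\left(f,n \right)} = 6 + f - n$ ($q{\left(f,n \right)} = f - \left(-6 + n\right) = 6 + f - n$)
$\left(q{\left(k{\left(2 \right)},-8 \right)} - 44\right)^{2} = \left(\left(6 + \frac{19 + 3 \cdot 2}{6 + 2} - -8\right) - 44\right)^{2} = \left(\left(6 + \frac{19 + 6}{8} + 8\right) - 44\right)^{2} = \left(\left(6 + \frac{1}{8} \cdot 25 + 8\right) - 44\right)^{2} = \left(\left(6 + \frac{25}{8} + 8\right) - 44\right)^{2} = \left(\frac{137}{8} - 44\right)^{2} = \left(- \frac{215}{8}\right)^{2} = \frac{46225}{64}$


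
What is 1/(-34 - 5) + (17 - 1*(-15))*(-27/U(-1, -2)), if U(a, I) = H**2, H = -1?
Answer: -33697/39 ≈ -864.03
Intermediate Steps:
U(a, I) = 1 (U(a, I) = (-1)**2 = 1)
1/(-34 - 5) + (17 - 1*(-15))*(-27/U(-1, -2)) = 1/(-34 - 5) + (17 - 1*(-15))*(-27/1) = 1/(-39) + (17 + 15)*(-27*1) = -1/39 + 32*(-27) = -1/39 - 864 = -33697/39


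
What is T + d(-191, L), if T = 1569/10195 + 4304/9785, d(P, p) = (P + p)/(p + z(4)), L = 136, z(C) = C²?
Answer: 37016437/159612920 ≈ 0.23191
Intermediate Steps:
d(P, p) = (P + p)/(16 + p) (d(P, p) = (P + p)/(p + 4²) = (P + p)/(p + 16) = (P + p)/(16 + p))
T = 11846389/19951615 (T = 1569*(1/10195) + 4304*(1/9785) = 1569/10195 + 4304/9785 = 11846389/19951615 ≈ 0.59376)
T + d(-191, L) = 11846389/19951615 + (-191 + 136)/(16 + 136) = 11846389/19951615 - 55/152 = 37016437/159612920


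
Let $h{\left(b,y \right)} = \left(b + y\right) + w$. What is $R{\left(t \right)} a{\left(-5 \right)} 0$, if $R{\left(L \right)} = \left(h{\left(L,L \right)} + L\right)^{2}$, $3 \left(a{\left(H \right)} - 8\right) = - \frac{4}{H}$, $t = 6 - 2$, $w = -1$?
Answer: $0$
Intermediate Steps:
$t = 4$
$a{\left(H \right)} = 8 - \frac{4}{3 H}$ ($a{\left(H \right)} = 8 + \frac{\left(-4\right) \frac{1}{H}}{3} = 8 - \frac{4}{3 H}$)
$h{\left(b,y \right)} = -1 + b + y$ ($h{\left(b,y \right)} = \left(b + y\right) - 1 = -1 + b + y$)
$R{\left(L \right)} = \left(-1 + 3 L\right)^{2}$ ($R{\left(L \right)} = \left(\left(-1 + L + L\right) + L\right)^{2} = \left(\left(-1 + 2 L\right) + L\right)^{2} = \left(-1 + 3 L\right)^{2}$)
$R{\left(t \right)} a{\left(-5 \right)} 0 = \left(-1 + 3 \cdot 4\right)^{2} \left(8 - \frac{4}{3 \left(-5\right)}\right) 0 = \left(-1 + 12\right)^{2} \left(8 - - \frac{4}{15}\right) 0 = 11^{2} \left(8 + \frac{4}{15}\right) 0 = 121 \cdot \frac{124}{15} \cdot 0 = \frac{15004}{15} \cdot 0 = 0$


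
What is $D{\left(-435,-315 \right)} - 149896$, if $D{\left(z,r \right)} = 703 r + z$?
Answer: $-371776$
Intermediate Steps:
$D{\left(z,r \right)} = z + 703 r$
$D{\left(-435,-315 \right)} - 149896 = \left(-435 + 703 \left(-315\right)\right) - 149896 = \left(-435 - 221445\right) - 149896 = -221880 - 149896 = -371776$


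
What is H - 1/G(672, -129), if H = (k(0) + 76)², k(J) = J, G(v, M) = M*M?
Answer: 96118415/16641 ≈ 5776.0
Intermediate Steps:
G(v, M) = M²
H = 5776 (H = (0 + 76)² = 76² = 5776)
H - 1/G(672, -129) = 5776 - 1/((-129)²) = 5776 - 1/16641 = 96118415/16641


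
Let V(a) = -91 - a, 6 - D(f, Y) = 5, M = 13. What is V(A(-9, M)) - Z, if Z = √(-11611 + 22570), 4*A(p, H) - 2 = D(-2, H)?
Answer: -367/4 - √10959 ≈ -196.44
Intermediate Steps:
D(f, Y) = 1 (D(f, Y) = 6 - 1*5 = 6 - 5 = 1)
A(p, H) = ¾ (A(p, H) = ½ + (¼)*1 = ½ + ¼ = ¾)
Z = √10959 ≈ 104.69
V(A(-9, M)) - Z = (-91 - 1*¾) - √10959 = (-91 - ¾) - √10959 = -367/4 - √10959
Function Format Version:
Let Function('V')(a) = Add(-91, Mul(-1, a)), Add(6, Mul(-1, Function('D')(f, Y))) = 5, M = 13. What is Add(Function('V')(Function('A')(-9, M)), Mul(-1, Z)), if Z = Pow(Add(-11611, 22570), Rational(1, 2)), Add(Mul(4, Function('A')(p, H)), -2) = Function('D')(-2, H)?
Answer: Add(Rational(-367, 4), Mul(-1, Pow(10959, Rational(1, 2)))) ≈ -196.44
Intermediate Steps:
Function('D')(f, Y) = 1 (Function('D')(f, Y) = Add(6, Mul(-1, 5)) = Add(6, -5) = 1)
Function('A')(p, H) = Rational(3, 4) (Function('A')(p, H) = Add(Rational(1, 2), Mul(Rational(1, 4), 1)) = Add(Rational(1, 2), Rational(1, 4)) = Rational(3, 4))
Z = Pow(10959, Rational(1, 2)) ≈ 104.69
Add(Function('V')(Function('A')(-9, M)), Mul(-1, Z)) = Add(Add(-91, Mul(-1, Rational(3, 4))), Mul(-1, Pow(10959, Rational(1, 2)))) = Add(Add(-91, Rational(-3, 4)), Mul(-1, Pow(10959, Rational(1, 2)))) = Add(Rational(-367, 4), Mul(-1, Pow(10959, Rational(1, 2))))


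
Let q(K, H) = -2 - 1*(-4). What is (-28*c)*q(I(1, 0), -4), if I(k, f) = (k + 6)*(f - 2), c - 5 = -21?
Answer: 896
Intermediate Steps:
c = -16 (c = 5 - 21 = -16)
I(k, f) = (-2 + f)*(6 + k) (I(k, f) = (6 + k)*(-2 + f) = (-2 + f)*(6 + k))
q(K, H) = 2 (q(K, H) = -2 + 4 = 2)
(-28*c)*q(I(1, 0), -4) = -28*(-16)*2 = 448*2 = 896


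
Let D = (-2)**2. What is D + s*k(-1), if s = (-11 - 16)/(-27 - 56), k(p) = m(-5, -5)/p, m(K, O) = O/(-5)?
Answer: 305/83 ≈ 3.6747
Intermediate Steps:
D = 4
m(K, O) = -O/5 (m(K, O) = O*(-1/5) = -O/5)
k(p) = 1/p (k(p) = (-1/5*(-5))/p = 1/p)
s = 27/83 (s = -27/(-83) = -27*(-1/83) = 27/83 ≈ 0.32530)
D + s*k(-1) = 4 + (27/83)/(-1) = 4 + (27/83)*(-1) = 4 - 27/83 = 305/83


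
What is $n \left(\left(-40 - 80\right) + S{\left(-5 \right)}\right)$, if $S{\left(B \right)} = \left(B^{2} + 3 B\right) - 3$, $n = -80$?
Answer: $9040$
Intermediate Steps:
$S{\left(B \right)} = -3 + B^{2} + 3 B$
$n \left(\left(-40 - 80\right) + S{\left(-5 \right)}\right) = - 80 \left(\left(-40 - 80\right) + \left(-3 + \left(-5\right)^{2} + 3 \left(-5\right)\right)\right) = - 80 \left(\left(-40 - 80\right) - -7\right) = - 80 \left(-120 + 7\right) = \left(-80\right) \left(-113\right) = 9040$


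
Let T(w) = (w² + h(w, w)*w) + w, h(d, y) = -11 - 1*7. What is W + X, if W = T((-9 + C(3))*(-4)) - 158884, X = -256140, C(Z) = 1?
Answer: -414544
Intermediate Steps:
h(d, y) = -18 (h(d, y) = -11 - 7 = -18)
T(w) = w² - 17*w (T(w) = (w² - 18*w) + w = w² - 17*w)
W = -158404 (W = ((-9 + 1)*(-4))*(-17 + (-9 + 1)*(-4)) - 158884 = (-8*(-4))*(-17 - 8*(-4)) - 158884 = 32*(-17 + 32) - 158884 = 32*15 - 158884 = 480 - 158884 = -158404)
W + X = -158404 - 256140 = -414544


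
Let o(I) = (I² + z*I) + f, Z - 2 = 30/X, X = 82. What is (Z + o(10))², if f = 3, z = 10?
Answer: 70896400/1681 ≈ 42175.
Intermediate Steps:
Z = 97/41 (Z = 2 + 30/82 = 2 + 30*(1/82) = 2 + 15/41 = 97/41 ≈ 2.3659)
o(I) = 3 + I² + 10*I (o(I) = (I² + 10*I) + 3 = 3 + I² + 10*I)
(Z + o(10))² = (97/41 + (3 + 10² + 10*10))² = (97/41 + (3 + 100 + 100))² = (97/41 + 203)² = (8420/41)² = 70896400/1681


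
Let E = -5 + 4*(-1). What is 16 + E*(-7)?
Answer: 79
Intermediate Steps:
E = -9 (E = -5 - 4 = -9)
16 + E*(-7) = 16 - 9*(-7) = 16 + 63 = 79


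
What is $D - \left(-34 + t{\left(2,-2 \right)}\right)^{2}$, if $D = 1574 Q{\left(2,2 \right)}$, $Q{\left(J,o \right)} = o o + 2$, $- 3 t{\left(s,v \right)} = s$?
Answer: $\frac{74180}{9} \approx 8242.2$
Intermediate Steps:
$t{\left(s,v \right)} = - \frac{s}{3}$
$Q{\left(J,o \right)} = 2 + o^{2}$ ($Q{\left(J,o \right)} = o^{2} + 2 = 2 + o^{2}$)
$D = 9444$ ($D = 1574 \left(2 + 2^{2}\right) = 1574 \left(2 + 4\right) = 1574 \cdot 6 = 9444$)
$D - \left(-34 + t{\left(2,-2 \right)}\right)^{2} = 9444 - \left(-34 - \frac{2}{3}\right)^{2} = 9444 - \left(- \frac{104}{3}\right)^{2} = 9444 - \frac{10816}{9} = \frac{74180}{9}$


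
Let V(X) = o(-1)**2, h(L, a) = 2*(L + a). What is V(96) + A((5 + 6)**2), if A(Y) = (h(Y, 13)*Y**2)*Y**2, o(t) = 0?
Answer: 57448180108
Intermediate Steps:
h(L, a) = 2*L + 2*a
A(Y) = Y**4*(26 + 2*Y) (A(Y) = ((2*Y + 2*13)*Y**2)*Y**2 = ((2*Y + 26)*Y**2)*Y**2 = ((26 + 2*Y)*Y**2)*Y**2 = (Y**2*(26 + 2*Y))*Y**2 = Y**4*(26 + 2*Y))
V(X) = 0 (V(X) = 0**2 = 0)
V(96) + A((5 + 6)**2) = 0 + 2*((5 + 6)**2)**4*(13 + (5 + 6)**2) = 0 + 2*(11**2)**4*(13 + 11**2) = 0 + 2*121**4*(13 + 121) = 0 + 2*214358881*134 = 0 + 57448180108 = 57448180108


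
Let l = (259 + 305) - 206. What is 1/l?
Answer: 1/358 ≈ 0.0027933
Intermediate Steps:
l = 358 (l = 564 - 206 = 358)
1/l = 1/358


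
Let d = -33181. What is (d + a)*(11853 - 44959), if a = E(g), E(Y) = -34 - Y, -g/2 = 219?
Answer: 1085115362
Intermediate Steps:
g = -438 (g = -2*219 = -438)
a = 404 (a = -34 - 1*(-438) = -34 + 438 = 404)
(d + a)*(11853 - 44959) = (-33181 + 404)*(11853 - 44959) = -32777*(-33106) = 1085115362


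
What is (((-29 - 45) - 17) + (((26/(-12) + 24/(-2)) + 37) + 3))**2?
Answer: 152881/36 ≈ 4246.7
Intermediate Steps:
(((-29 - 45) - 17) + (((26/(-12) + 24/(-2)) + 37) + 3))**2 = ((-74 - 17) + (((26*(-1/12) + 24*(-1/2)) + 37) + 3))**2 = (-91 + (((-13/6 - 12) + 37) + 3))**2 = (-91 + ((-85/6 + 37) + 3))**2 = (-91 + (137/6 + 3))**2 = (-91 + 155/6)**2 = (-391/6)**2 = 152881/36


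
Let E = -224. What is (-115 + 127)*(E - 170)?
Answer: -4728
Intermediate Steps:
(-115 + 127)*(E - 170) = (-115 + 127)*(-224 - 170) = 12*(-394) = -4728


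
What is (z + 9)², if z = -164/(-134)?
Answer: 469225/4489 ≈ 104.53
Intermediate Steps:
z = 82/67 (z = -164*(-1/134) = 82/67 ≈ 1.2239)
(z + 9)² = (82/67 + 9)² = (685/67)² = 469225/4489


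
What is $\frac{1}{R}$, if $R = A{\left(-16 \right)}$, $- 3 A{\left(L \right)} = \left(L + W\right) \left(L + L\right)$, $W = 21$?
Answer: $\frac{3}{160} \approx 0.01875$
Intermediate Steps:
$A{\left(L \right)} = - \frac{2 L \left(21 + L\right)}{3}$ ($A{\left(L \right)} = - \frac{\left(L + 21\right) \left(L + L\right)}{3} = - \frac{\left(21 + L\right) 2 L}{3} = - \frac{2 L \left(21 + L\right)}{3}$)
$R = \frac{160}{3}$ ($R = \left(- \frac{2}{3}\right) \left(-16\right) \left(21 - 16\right) = \left(- \frac{2}{3}\right) \left(-16\right) 5 = \frac{160}{3} \approx 53.333$)
$\frac{1}{R} = \frac{1}{\frac{160}{3}} = \frac{3}{160}$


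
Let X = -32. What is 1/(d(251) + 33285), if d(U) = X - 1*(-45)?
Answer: 1/33298 ≈ 3.0032e-5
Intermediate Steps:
d(U) = 13 (d(U) = -32 - 1*(-45) = -32 + 45 = 13)
1/(d(251) + 33285) = 1/(13 + 33285) = 1/33298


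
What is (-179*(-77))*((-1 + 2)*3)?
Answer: 41349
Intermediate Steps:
(-179*(-77))*((-1 + 2)*3) = 13783*(1*3) = 13783*3 = 41349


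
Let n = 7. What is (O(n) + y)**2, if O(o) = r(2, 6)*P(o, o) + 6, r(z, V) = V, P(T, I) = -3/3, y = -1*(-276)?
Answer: 76176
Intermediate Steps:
y = 276
P(T, I) = -1 (P(T, I) = -3*1/3 = -1)
O(o) = 0 (O(o) = 6*(-1) + 6 = -6 + 6 = 0)
(O(n) + y)**2 = (0 + 276)**2 = 276**2 = 76176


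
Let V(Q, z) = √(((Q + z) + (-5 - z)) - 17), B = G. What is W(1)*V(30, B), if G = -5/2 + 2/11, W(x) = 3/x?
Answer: 6*√2 ≈ 8.4853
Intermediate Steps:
G = -51/22 (G = -5*½ + 2*(1/11) = -5/2 + 2/11 = -51/22 ≈ -2.3182)
B = -51/22 ≈ -2.3182
V(Q, z) = √(-22 + Q) (V(Q, z) = √((-5 + Q) - 17) = √(-22 + Q))
W(1)*V(30, B) = (3/1)*√(-22 + 30) = (3*1)*√8 = 3*(2*√2) = 6*√2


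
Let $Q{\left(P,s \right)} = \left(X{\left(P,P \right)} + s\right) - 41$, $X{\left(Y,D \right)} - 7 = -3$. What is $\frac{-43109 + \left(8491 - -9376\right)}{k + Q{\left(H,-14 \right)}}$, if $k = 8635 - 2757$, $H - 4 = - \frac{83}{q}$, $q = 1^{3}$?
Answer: $- \frac{25242}{5827} \approx -4.3319$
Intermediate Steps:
$X{\left(Y,D \right)} = 4$ ($X{\left(Y,D \right)} = 7 - 3 = 4$)
$q = 1$
$H = -79$ ($H = 4 - \frac{83}{1} = 4 - 83 = -79$)
$Q{\left(P,s \right)} = -37 + s$ ($Q{\left(P,s \right)} = \left(4 + s\right) - 41 = -37 + s$)
$k = 5878$ ($k = 8635 - 2757 = 5878$)
$\frac{-43109 + \left(8491 - -9376\right)}{k + Q{\left(H,-14 \right)}} = \frac{-43109 + \left(8491 - -9376\right)}{5878 - 51} = \frac{-43109 + \left(8491 + 9376\right)}{5878 - 51} = \frac{-43109 + 17867}{5827} = \left(-25242\right) \frac{1}{5827} = - \frac{25242}{5827}$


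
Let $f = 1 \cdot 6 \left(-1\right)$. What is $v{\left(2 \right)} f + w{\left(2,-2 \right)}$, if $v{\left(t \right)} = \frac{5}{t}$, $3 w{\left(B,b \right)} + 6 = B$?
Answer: $- \frac{49}{3} \approx -16.333$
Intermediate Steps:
$w{\left(B,b \right)} = -2 + \frac{B}{3}$
$f = -6$ ($f = 6 \left(-1\right) = -6$)
$v{\left(2 \right)} f + w{\left(2,-2 \right)} = \frac{5}{2} \left(-6\right) + \left(-2 + \frac{1}{3} \cdot 2\right) = 5 \cdot \frac{1}{2} \left(-6\right) + \left(-2 + \frac{2}{3}\right) = \frac{5}{2} \left(-6\right) - \frac{4}{3} = -15 - \frac{4}{3} = - \frac{49}{3}$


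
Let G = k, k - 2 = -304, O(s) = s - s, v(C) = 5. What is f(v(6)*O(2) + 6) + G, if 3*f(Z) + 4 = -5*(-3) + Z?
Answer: -889/3 ≈ -296.33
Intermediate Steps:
O(s) = 0
k = -302 (k = 2 - 304 = -302)
f(Z) = 11/3 + Z/3 (f(Z) = -4/3 + (-5*(-3) + Z)/3 = -4/3 + (15 + Z)/3 = -4/3 + (5 + Z/3) = 11/3 + Z/3)
G = -302
f(v(6)*O(2) + 6) + G = (11/3 + (5*0 + 6)/3) - 302 = (11/3 + (0 + 6)/3) - 302 = (11/3 + (⅓)*6) - 302 = (11/3 + 2) - 302 = 17/3 - 302 = -889/3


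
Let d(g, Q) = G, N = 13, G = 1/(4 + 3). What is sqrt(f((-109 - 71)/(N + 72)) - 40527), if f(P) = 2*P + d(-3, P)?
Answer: 20*I*sqrt(1434902)/119 ≈ 201.32*I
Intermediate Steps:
G = 1/7 ≈ 0.14286
d(g, Q) = 1/7
f(P) = 1/7 + 2*P (f(P) = 2*P + 1/7 = 1/7 + 2*P)
sqrt(f((-109 - 71)/(N + 72)) - 40527) = sqrt((1/7 + 2*((-109 - 71)/(13 + 72))) - 40527) = sqrt((1/7 + 2*(-180/85)) - 40527) = sqrt((1/7 + 2*(-180*1/85)) - 40527) = sqrt((1/7 + 2*(-36/17)) - 40527) = sqrt((1/7 - 72/17) - 40527) = sqrt(-487/119 - 40527) = sqrt(-4823200/119) = 20*I*sqrt(1434902)/119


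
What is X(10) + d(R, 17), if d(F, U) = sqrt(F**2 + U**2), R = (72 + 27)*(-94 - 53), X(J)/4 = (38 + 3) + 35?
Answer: 304 + sqrt(211790098) ≈ 14857.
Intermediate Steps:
X(J) = 304 (X(J) = 4*((38 + 3) + 35) = 4*(41 + 35) = 4*76 = 304)
R = -14553 (R = 99*(-147) = -14553)
X(10) + d(R, 17) = 304 + sqrt((-14553)**2 + 17**2) = 304 + sqrt(211789809 + 289) = 304 + sqrt(211790098)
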